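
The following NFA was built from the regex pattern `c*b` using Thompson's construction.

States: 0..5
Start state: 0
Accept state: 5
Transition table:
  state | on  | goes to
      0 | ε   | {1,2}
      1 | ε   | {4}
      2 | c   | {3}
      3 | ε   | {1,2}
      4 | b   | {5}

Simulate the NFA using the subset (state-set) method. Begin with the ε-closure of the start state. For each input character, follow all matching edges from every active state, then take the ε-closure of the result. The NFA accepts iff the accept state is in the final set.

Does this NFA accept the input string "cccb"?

initial (ε-close {0}): {0,1,2,4}
'c' @ 1: {1,2,3,4}
'c' @ 2: {1,2,3,4}
'c' @ 3: {1,2,3,4}
'b' @ 4: {5}  [accepting]
after full input: {5}  (accept=5 in)

Answer: ACCEPT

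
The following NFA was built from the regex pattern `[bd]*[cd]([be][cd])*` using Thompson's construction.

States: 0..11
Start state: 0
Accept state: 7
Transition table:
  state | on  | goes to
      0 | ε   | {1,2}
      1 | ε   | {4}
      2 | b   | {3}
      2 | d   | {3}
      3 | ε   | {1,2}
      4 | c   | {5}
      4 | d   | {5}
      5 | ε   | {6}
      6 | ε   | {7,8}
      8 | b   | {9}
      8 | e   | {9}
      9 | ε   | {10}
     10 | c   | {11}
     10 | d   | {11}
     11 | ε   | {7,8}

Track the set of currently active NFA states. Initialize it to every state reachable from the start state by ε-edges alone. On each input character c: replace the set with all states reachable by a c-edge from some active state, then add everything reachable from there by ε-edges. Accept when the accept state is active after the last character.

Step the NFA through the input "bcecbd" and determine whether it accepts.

Answer: ACCEPT

Derivation:
initial (ε-close {0}): {0,1,2,4}
'b' @ 1: {1,2,3,4}
'c' @ 2: {5,6,7,8}  ✓accept
'e' @ 3: {9,10}
'c' @ 4: {7,8,11}  ✓accept
'b' @ 5: {9,10}
'd' @ 6: {7,8,11}  ✓accept
after full input: {7,8,11}  (accept=7 in)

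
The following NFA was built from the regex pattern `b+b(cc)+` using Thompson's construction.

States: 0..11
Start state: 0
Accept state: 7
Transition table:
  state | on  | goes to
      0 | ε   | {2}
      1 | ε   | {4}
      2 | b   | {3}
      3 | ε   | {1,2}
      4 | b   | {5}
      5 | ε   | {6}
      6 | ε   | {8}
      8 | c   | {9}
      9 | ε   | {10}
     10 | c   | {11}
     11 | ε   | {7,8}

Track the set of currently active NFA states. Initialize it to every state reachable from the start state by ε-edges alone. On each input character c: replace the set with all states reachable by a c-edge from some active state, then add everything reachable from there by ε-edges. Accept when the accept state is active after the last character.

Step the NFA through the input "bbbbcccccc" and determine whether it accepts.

Answer: ACCEPT

Steps:
S₀ = ε-closure({0}) = {0,2}
'b' @ 1: {1,2,3,4}
'b' @ 2: {1,2,3,4,5,6,8}
'b' @ 3: {1,2,3,4,5,6,8}
'b' @ 4: {1,2,3,4,5,6,8}
'c' @ 5: {9,10}
'c' @ 6: {7,8,11}  [accepting]
'c' @ 7: {9,10}
'c' @ 8: {7,8,11}  [accepting]
'c' @ 9: {9,10}
'c' @ 10: {7,8,11}  [accepting]
after full input: {7,8,11}  (accept=7 in)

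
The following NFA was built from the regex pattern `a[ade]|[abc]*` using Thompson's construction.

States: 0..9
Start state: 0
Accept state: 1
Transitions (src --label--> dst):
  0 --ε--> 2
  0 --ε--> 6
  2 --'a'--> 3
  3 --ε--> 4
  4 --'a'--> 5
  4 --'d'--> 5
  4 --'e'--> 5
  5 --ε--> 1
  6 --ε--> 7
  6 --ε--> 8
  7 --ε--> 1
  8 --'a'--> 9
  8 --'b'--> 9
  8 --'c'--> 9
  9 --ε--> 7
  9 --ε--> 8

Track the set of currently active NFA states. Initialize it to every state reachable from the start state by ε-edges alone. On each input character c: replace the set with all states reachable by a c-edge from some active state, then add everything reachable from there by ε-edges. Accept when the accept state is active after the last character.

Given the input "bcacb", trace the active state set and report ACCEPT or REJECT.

start: ε-closure({0}) = {0,1,2,6,7,8}
'b' @ 1: {1,7,8,9}  (accept∈set)
'c' @ 2: {1,7,8,9}  (accept∈set)
'a' @ 3: {1,7,8,9}  (accept∈set)
'c' @ 4: {1,7,8,9}  (accept∈set)
'b' @ 5: {1,7,8,9}  (accept∈set)
final: {1,7,8,9}; accept 1 in set

Answer: ACCEPT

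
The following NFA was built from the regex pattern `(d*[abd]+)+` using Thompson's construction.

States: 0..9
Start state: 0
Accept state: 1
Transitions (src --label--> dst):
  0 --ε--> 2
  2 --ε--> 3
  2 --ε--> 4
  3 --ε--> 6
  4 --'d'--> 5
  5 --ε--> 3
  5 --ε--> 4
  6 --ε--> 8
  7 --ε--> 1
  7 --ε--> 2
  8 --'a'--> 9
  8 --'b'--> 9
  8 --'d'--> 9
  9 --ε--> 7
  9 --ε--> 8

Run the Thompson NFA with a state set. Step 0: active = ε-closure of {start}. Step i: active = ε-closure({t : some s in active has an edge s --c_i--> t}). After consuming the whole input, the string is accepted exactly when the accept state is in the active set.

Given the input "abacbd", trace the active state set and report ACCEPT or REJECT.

Answer: REJECT

Derivation:
initial (ε-close {0}): {0,2,3,4,6,8}
'a' @ 1: {1,2,3,4,6,7,8,9}  ✓accept
'b' @ 2: {1,2,3,4,6,7,8,9}  ✓accept
'a' @ 3: {1,2,3,4,6,7,8,9}  ✓accept
'c' @ 4: {}  — dead — no transitions
rest 'bd' ignored (set empty)
after full input: {}  (accept=1 not in)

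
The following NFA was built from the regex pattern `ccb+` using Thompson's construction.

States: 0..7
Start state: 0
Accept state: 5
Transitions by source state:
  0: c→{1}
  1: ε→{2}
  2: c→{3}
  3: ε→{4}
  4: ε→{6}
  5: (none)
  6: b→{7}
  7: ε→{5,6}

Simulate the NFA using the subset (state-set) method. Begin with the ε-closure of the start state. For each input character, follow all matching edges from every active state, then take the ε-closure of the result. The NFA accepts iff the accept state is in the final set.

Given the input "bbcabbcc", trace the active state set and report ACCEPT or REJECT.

Answer: REJECT

Steps:
initial (ε-close {0}): {0}
'b' @ 1: {}  — state set empty
rest 'bcabbcc' ignored (set empty)
after full input: {}  (accept=5 not in)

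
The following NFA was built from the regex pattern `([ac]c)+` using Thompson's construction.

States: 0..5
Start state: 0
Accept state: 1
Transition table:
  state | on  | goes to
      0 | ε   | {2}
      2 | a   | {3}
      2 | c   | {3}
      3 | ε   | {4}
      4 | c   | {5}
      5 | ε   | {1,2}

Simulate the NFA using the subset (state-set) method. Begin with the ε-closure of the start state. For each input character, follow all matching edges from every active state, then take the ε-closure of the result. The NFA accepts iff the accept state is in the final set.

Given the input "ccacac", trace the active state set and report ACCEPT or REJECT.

start: ε-closure({0}) = {0,2}
'c' @ 1: {3,4}
'c' @ 2: {1,2,5}  ✓accept
'a' @ 3: {3,4}
'c' @ 4: {1,2,5}  ✓accept
'a' @ 5: {3,4}
'c' @ 6: {1,2,5}  ✓accept
final: {1,2,5}; accept 1 in set

Answer: ACCEPT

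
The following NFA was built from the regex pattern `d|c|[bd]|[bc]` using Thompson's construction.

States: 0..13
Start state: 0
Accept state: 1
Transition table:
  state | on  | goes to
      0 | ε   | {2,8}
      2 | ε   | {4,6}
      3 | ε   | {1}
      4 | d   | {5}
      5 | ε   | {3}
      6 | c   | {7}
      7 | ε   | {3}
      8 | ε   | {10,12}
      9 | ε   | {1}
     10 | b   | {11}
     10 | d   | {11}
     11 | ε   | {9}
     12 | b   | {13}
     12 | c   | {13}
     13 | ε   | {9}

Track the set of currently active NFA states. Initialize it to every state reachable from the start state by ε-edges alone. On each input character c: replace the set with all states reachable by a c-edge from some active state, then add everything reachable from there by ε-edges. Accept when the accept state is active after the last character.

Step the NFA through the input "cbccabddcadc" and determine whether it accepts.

start: ε-closure({0}) = {0,2,4,6,8,10,12}
'c' @ 1: {1,3,7,9,13}  [accepting]
'b' @ 2: {}  — state set empty
rest 'ccabddcadc' ignored (set empty)
after full input: {}  (accept=1 not in)

Answer: REJECT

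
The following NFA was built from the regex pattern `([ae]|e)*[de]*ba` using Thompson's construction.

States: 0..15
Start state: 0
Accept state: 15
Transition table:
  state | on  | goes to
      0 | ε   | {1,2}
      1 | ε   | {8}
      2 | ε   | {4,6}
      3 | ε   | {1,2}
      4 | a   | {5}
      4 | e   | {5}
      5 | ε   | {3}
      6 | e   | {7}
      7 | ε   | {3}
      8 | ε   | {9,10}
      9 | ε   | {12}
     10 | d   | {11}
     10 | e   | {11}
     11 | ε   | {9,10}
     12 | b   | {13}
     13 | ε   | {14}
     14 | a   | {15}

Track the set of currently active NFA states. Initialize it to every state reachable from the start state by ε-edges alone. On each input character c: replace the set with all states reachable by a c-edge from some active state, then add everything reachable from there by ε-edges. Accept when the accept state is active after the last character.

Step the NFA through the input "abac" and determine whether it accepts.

Answer: REJECT

Steps:
S₀ = ε-closure({0}) = {0,1,2,4,6,8,9,10,12}
'a' @ 1: {1,2,3,4,5,6,8,9,10,12}
'b' @ 2: {13,14}
'a' @ 3: {15}  (accept∈set)
'c' @ 4: {}  — no active states
end set {} — state 15 not in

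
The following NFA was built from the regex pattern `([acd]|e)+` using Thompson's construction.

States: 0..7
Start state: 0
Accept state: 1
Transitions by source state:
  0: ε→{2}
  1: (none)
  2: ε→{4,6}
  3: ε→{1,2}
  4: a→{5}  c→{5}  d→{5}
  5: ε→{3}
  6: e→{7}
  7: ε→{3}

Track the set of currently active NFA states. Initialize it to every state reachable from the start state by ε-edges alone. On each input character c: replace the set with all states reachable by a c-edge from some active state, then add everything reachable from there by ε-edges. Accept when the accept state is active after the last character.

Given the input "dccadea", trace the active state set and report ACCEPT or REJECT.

start: ε-closure({0}) = {0,2,4,6}
'd' @ 1: {1,2,3,4,5,6}  (accept∈set)
'c' @ 2: {1,2,3,4,5,6}  (accept∈set)
'c' @ 3: {1,2,3,4,5,6}  (accept∈set)
'a' @ 4: {1,2,3,4,5,6}  (accept∈set)
'd' @ 5: {1,2,3,4,5,6}  (accept∈set)
'e' @ 6: {1,2,3,4,6,7}  (accept∈set)
'a' @ 7: {1,2,3,4,5,6}  (accept∈set)
final: {1,2,3,4,5,6}; accept 1 in set

Answer: ACCEPT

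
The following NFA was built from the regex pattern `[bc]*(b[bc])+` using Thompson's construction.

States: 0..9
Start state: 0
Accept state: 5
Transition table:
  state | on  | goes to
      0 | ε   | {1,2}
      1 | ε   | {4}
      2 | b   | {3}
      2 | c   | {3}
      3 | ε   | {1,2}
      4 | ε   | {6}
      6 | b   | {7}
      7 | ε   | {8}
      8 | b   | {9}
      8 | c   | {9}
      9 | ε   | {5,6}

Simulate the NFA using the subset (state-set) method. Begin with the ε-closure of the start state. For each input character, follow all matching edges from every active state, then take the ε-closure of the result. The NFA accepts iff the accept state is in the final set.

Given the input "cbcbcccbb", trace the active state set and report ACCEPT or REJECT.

Answer: ACCEPT

Steps:
start: ε-closure({0}) = {0,1,2,4,6}
'c' @ 1: {1,2,3,4,6}
'b' @ 2: {1,2,3,4,6,7,8}
'c' @ 3: {1,2,3,4,5,6,9}  (accept∈set)
'b' @ 4: {1,2,3,4,6,7,8}
'c' @ 5: {1,2,3,4,5,6,9}  (accept∈set)
'c' @ 6: {1,2,3,4,6}
'c' @ 7: {1,2,3,4,6}
'b' @ 8: {1,2,3,4,6,7,8}
'b' @ 9: {1,2,3,4,5,6,7,8,9}  (accept∈set)
end set {1,2,3,4,5,6,7,8,9} — state 5 in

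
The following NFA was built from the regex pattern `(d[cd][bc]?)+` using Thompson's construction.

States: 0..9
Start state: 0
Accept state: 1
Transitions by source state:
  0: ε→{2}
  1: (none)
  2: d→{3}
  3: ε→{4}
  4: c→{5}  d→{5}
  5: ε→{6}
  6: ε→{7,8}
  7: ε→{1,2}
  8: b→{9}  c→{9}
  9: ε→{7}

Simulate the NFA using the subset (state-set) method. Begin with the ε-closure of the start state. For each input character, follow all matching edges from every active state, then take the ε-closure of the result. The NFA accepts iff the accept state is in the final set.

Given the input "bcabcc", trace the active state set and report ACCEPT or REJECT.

start: ε-closure({0}) = {0,2}
'b' @ 1: {}  — state set empty
rest 'cabcc' ignored (set empty)
end set {} — state 1 not in

Answer: REJECT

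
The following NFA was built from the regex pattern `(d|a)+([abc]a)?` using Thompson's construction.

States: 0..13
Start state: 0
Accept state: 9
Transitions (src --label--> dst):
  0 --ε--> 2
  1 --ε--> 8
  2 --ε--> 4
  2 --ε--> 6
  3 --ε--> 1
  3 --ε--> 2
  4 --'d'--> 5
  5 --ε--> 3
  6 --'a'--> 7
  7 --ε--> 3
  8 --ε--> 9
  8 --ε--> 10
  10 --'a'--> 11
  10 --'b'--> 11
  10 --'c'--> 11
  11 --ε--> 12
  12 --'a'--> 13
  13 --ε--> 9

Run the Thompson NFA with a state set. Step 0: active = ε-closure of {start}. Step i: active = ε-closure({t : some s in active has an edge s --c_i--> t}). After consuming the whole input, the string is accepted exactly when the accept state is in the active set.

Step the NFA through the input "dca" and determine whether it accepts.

Answer: ACCEPT

Derivation:
initial (ε-close {0}): {0,2,4,6}
'd' @ 1: {1,2,3,4,5,6,8,9,10}  [accepting]
'c' @ 2: {11,12}
'a' @ 3: {9,13}  [accepting]
after full input: {9,13}  (accept=9 in)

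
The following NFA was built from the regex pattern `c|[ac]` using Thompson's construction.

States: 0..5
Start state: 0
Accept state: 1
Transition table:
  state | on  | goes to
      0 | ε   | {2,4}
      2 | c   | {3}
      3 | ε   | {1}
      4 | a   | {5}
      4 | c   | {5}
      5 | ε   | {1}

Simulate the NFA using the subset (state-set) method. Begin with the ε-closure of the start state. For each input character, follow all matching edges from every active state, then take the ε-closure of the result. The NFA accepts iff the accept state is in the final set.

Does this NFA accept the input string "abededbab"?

S₀ = ε-closure({0}) = {0,2,4}
'a' @ 1: {1,5}  (accept∈set)
'b' @ 2: {}  — no active states
rest 'ededbab' ignored (set empty)
final: {}; accept 1 not in set

Answer: REJECT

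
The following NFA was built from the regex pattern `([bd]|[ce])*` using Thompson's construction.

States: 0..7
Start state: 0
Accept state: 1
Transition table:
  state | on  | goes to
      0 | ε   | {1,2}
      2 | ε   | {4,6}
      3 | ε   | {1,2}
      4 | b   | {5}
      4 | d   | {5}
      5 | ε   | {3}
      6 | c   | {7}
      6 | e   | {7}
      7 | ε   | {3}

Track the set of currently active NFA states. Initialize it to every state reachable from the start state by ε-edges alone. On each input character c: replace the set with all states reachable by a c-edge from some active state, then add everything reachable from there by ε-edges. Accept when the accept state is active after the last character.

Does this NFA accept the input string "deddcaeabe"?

Answer: REJECT

Steps:
initial (ε-close {0}): {0,1,2,4,6}
'd' @ 1: {1,2,3,4,5,6}  [accepting]
'e' @ 2: {1,2,3,4,6,7}  [accepting]
'd' @ 3: {1,2,3,4,5,6}  [accepting]
'd' @ 4: {1,2,3,4,5,6}  [accepting]
'c' @ 5: {1,2,3,4,6,7}  [accepting]
'a' @ 6: {}  — no active states
rest 'eabe' ignored (set empty)
end set {} — state 1 not in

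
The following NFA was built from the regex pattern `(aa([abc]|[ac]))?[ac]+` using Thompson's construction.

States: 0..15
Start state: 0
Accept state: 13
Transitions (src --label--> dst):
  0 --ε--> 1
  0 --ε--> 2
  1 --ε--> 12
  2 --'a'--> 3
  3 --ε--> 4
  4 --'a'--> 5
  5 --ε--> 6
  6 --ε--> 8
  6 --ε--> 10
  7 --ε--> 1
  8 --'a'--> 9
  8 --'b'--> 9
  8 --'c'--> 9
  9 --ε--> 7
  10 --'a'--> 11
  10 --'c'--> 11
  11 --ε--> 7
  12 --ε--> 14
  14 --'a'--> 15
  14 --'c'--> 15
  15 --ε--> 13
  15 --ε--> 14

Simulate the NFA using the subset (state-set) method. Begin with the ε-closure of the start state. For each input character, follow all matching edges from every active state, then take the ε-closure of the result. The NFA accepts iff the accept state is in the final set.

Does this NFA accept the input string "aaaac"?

Answer: ACCEPT

Derivation:
start: ε-closure({0}) = {0,1,2,12,14}
'a' @ 1: {3,4,13,14,15}  ✓accept
'a' @ 2: {5,6,8,10,13,14,15}  ✓accept
'a' @ 3: {1,7,9,11,12,13,14,15}  ✓accept
'a' @ 4: {13,14,15}  ✓accept
'c' @ 5: {13,14,15}  ✓accept
end set {13,14,15} — state 13 in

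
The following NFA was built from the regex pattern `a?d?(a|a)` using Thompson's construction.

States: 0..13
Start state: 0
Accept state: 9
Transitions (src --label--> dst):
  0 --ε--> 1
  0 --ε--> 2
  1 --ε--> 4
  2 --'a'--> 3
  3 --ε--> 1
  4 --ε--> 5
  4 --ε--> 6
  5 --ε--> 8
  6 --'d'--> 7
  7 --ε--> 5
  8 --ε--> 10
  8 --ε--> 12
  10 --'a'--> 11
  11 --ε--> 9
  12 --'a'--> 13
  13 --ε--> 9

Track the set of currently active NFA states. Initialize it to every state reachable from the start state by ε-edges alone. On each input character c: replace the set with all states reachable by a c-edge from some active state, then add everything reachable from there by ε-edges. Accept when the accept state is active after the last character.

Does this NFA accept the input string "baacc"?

Answer: REJECT

Trace:
S₀ = ε-closure({0}) = {0,1,2,4,5,6,8,10,12}
'b' @ 1: {}  — no active states
rest 'aacc' ignored (set empty)
final: {}; accept 9 not in set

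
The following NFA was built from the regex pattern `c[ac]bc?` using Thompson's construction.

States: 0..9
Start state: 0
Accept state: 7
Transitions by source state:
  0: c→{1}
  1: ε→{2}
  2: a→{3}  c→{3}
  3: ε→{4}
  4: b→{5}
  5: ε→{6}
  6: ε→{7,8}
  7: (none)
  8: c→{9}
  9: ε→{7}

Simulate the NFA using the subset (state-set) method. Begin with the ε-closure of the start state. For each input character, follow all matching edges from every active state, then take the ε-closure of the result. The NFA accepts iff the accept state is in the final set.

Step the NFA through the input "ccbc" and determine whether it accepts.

S₀ = ε-closure({0}) = {0}
'c' @ 1: {1,2}
'c' @ 2: {3,4}
'b' @ 3: {5,6,7,8}  (accept∈set)
'c' @ 4: {7,9}  (accept∈set)
final: {7,9}; accept 7 in set

Answer: ACCEPT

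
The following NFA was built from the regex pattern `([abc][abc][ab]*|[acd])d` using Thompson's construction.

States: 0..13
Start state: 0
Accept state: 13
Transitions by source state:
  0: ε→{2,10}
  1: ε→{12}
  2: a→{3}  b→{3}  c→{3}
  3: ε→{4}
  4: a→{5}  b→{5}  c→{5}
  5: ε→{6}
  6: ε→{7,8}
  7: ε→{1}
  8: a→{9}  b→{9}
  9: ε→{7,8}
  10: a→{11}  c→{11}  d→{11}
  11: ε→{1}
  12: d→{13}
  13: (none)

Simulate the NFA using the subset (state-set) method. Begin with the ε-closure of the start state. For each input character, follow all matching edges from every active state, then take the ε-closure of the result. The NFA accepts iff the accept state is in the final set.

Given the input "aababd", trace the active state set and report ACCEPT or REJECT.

Answer: ACCEPT

Steps:
initial (ε-close {0}): {0,2,10}
'a' @ 1: {1,3,4,11,12}
'a' @ 2: {1,5,6,7,8,12}
'b' @ 3: {1,7,8,9,12}
'a' @ 4: {1,7,8,9,12}
'b' @ 5: {1,7,8,9,12}
'd' @ 6: {13}  [accepting]
final: {13}; accept 13 in set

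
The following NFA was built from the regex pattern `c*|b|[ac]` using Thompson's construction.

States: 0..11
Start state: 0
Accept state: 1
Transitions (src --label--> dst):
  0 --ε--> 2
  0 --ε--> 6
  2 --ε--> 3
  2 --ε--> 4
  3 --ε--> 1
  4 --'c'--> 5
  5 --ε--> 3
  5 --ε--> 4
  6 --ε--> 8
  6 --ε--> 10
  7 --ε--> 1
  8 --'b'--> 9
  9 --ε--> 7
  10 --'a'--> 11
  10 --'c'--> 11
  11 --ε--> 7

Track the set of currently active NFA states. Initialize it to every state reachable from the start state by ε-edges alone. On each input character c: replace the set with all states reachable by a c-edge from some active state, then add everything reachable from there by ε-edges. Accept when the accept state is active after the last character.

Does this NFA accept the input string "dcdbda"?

Answer: REJECT

Trace:
start: ε-closure({0}) = {0,1,2,3,4,6,8,10}
'd' @ 1: {}  — dead — no transitions
rest 'cdbda' ignored (set empty)
after full input: {}  (accept=1 not in)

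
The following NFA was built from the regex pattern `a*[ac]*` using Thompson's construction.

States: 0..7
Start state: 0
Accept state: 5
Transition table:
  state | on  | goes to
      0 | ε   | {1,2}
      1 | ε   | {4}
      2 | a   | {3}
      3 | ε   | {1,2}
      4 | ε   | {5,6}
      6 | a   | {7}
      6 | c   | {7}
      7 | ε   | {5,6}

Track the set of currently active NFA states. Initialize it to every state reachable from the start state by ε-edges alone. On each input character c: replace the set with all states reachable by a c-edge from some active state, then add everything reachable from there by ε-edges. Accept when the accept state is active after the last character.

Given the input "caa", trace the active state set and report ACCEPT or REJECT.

Answer: ACCEPT

Trace:
start: ε-closure({0}) = {0,1,2,4,5,6}
'c' @ 1: {5,6,7}  (accept∈set)
'a' @ 2: {5,6,7}  (accept∈set)
'a' @ 3: {5,6,7}  (accept∈set)
final: {5,6,7}; accept 5 in set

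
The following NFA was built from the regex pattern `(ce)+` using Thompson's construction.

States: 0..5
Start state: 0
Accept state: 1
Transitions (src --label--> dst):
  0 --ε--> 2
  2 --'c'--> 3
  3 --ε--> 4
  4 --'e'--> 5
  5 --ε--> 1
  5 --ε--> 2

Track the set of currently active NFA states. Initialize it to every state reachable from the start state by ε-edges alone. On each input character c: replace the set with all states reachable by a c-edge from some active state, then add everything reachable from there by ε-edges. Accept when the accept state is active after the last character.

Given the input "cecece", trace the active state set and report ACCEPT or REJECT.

S₀ = ε-closure({0}) = {0,2}
'c' @ 1: {3,4}
'e' @ 2: {1,2,5}  [accepting]
'c' @ 3: {3,4}
'e' @ 4: {1,2,5}  [accepting]
'c' @ 5: {3,4}
'e' @ 6: {1,2,5}  [accepting]
final: {1,2,5}; accept 1 in set

Answer: ACCEPT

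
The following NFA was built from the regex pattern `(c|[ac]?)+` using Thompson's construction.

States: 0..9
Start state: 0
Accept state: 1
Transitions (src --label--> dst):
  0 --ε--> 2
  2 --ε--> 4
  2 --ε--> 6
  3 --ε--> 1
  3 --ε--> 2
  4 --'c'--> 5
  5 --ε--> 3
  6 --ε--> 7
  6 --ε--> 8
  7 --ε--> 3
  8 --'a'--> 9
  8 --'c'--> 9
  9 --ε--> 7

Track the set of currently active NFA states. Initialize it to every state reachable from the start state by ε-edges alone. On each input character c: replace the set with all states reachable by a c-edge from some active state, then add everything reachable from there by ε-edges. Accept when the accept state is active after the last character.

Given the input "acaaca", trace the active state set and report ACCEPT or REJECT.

Answer: ACCEPT

Steps:
S₀ = ε-closure({0}) = {0,1,2,3,4,6,7,8}
'a' @ 1: {1,2,3,4,6,7,8,9}  ✓accept
'c' @ 2: {1,2,3,4,5,6,7,8,9}  ✓accept
'a' @ 3: {1,2,3,4,6,7,8,9}  ✓accept
'a' @ 4: {1,2,3,4,6,7,8,9}  ✓accept
'c' @ 5: {1,2,3,4,5,6,7,8,9}  ✓accept
'a' @ 6: {1,2,3,4,6,7,8,9}  ✓accept
final: {1,2,3,4,6,7,8,9}; accept 1 in set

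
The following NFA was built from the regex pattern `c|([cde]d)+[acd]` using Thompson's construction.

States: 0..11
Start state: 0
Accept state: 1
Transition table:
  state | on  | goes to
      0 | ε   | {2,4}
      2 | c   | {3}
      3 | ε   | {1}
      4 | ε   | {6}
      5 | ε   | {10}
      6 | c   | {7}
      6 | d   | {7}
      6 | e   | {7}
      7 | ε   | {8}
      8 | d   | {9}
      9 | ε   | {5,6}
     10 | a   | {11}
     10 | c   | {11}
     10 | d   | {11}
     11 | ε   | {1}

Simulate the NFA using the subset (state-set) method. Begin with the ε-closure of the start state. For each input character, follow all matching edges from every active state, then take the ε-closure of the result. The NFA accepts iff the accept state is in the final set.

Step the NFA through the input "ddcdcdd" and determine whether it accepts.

S₀ = ε-closure({0}) = {0,2,4,6}
'd' @ 1: {7,8}
'd' @ 2: {5,6,9,10}
'c' @ 3: {1,7,8,11}  (accept∈set)
'd' @ 4: {5,6,9,10}
'c' @ 5: {1,7,8,11}  (accept∈set)
'd' @ 6: {5,6,9,10}
'd' @ 7: {1,7,8,11}  (accept∈set)
after full input: {1,7,8,11}  (accept=1 in)

Answer: ACCEPT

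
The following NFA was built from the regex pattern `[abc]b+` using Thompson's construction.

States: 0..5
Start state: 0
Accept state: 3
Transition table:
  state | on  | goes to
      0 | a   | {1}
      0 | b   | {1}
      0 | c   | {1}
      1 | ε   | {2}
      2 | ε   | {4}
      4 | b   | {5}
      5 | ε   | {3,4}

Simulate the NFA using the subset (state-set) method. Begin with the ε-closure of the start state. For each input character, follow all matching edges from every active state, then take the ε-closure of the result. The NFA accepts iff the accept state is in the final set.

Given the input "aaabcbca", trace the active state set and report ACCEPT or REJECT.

Answer: REJECT

Trace:
S₀ = ε-closure({0}) = {0}
'a' @ 1: {1,2,4}
'a' @ 2: {}  — no active states
rest 'abcbca' ignored (set empty)
after full input: {}  (accept=3 not in)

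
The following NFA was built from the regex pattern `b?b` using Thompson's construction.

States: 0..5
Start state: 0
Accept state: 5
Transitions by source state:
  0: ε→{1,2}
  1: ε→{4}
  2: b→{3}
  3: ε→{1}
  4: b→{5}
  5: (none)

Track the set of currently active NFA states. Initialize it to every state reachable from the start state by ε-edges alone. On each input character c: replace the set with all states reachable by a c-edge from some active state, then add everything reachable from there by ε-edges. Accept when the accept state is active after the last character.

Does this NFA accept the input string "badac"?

start: ε-closure({0}) = {0,1,2,4}
'b' @ 1: {1,3,4,5}  (accept∈set)
'a' @ 2: {}  — dead — no transitions
rest 'dac' ignored (set empty)
after full input: {}  (accept=5 not in)

Answer: REJECT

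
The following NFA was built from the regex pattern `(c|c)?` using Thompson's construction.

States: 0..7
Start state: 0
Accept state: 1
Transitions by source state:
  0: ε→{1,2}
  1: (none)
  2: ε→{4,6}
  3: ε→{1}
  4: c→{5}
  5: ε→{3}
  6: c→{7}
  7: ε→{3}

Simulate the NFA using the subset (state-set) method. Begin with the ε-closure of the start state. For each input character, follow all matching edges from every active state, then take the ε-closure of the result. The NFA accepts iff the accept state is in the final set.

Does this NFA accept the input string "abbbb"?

S₀ = ε-closure({0}) = {0,1,2,4,6}
'a' @ 1: {}  — no active states
rest 'bbbb' ignored (set empty)
after full input: {}  (accept=1 not in)

Answer: REJECT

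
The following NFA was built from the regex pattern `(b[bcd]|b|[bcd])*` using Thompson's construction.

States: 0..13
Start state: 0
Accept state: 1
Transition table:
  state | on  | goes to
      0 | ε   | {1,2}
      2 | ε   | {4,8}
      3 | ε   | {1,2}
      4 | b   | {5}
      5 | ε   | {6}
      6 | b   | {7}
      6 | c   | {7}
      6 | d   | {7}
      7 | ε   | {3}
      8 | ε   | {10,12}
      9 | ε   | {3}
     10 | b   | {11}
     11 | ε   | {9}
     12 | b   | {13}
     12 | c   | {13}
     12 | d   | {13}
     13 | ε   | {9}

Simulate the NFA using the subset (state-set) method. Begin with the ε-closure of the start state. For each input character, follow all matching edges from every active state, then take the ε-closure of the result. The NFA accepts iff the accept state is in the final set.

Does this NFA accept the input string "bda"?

Answer: REJECT

Steps:
initial (ε-close {0}): {0,1,2,4,8,10,12}
'b' @ 1: {1,2,3,4,5,6,8,9,10,11,12,13}  (accept∈set)
'd' @ 2: {1,2,3,4,7,8,9,10,12,13}  (accept∈set)
'a' @ 3: {}  — dead — no transitions
final: {}; accept 1 not in set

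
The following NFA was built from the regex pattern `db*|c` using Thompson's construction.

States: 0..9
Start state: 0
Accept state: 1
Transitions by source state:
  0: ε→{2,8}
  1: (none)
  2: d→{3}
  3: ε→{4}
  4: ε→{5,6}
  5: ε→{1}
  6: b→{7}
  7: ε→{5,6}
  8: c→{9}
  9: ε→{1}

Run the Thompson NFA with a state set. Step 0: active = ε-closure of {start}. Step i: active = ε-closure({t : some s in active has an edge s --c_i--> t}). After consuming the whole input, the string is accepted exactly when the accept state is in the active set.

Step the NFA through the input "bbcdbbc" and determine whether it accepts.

Answer: REJECT

Trace:
initial (ε-close {0}): {0,2,8}
'b' @ 1: {}  — no active states
rest 'bcdbbc' ignored (set empty)
final: {}; accept 1 not in set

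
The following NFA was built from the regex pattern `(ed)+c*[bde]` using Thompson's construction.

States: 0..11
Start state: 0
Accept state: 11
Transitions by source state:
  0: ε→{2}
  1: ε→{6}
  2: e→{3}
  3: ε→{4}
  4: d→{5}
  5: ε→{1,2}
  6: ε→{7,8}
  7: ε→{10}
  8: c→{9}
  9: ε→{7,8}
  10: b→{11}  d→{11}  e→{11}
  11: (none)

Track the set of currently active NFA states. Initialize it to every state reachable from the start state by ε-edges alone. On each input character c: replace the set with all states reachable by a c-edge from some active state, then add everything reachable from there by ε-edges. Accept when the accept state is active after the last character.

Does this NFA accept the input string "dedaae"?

initial (ε-close {0}): {0,2}
'd' @ 1: {}  — no active states
rest 'edaae' ignored (set empty)
after full input: {}  (accept=11 not in)

Answer: REJECT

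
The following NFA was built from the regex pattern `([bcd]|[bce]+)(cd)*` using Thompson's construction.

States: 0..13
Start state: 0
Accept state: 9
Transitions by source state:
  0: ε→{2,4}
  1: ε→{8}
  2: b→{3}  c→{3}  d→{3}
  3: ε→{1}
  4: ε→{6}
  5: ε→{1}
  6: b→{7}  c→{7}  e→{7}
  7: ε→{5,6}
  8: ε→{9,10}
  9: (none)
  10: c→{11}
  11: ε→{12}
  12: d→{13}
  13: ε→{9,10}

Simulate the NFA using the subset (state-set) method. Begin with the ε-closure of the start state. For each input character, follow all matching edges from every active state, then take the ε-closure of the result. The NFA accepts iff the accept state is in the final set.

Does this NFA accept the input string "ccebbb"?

Answer: ACCEPT

Derivation:
S₀ = ε-closure({0}) = {0,2,4,6}
'c' @ 1: {1,3,5,6,7,8,9,10}  [accepting]
'c' @ 2: {1,5,6,7,8,9,10,11,12}  [accepting]
'e' @ 3: {1,5,6,7,8,9,10}  [accepting]
'b' @ 4: {1,5,6,7,8,9,10}  [accepting]
'b' @ 5: {1,5,6,7,8,9,10}  [accepting]
'b' @ 6: {1,5,6,7,8,9,10}  [accepting]
final: {1,5,6,7,8,9,10}; accept 9 in set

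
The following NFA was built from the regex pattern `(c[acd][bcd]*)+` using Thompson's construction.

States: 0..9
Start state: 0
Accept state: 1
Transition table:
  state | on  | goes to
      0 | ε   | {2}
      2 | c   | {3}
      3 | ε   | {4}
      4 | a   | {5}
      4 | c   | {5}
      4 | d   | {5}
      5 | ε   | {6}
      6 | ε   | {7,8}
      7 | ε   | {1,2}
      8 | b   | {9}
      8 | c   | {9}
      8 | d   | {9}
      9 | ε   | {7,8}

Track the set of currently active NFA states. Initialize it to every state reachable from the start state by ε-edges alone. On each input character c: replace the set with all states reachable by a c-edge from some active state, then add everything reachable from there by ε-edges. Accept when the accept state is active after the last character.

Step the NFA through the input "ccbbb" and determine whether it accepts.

S₀ = ε-closure({0}) = {0,2}
'c' @ 1: {3,4}
'c' @ 2: {1,2,5,6,7,8}  (accept∈set)
'b' @ 3: {1,2,7,8,9}  (accept∈set)
'b' @ 4: {1,2,7,8,9}  (accept∈set)
'b' @ 5: {1,2,7,8,9}  (accept∈set)
end set {1,2,7,8,9} — state 1 in

Answer: ACCEPT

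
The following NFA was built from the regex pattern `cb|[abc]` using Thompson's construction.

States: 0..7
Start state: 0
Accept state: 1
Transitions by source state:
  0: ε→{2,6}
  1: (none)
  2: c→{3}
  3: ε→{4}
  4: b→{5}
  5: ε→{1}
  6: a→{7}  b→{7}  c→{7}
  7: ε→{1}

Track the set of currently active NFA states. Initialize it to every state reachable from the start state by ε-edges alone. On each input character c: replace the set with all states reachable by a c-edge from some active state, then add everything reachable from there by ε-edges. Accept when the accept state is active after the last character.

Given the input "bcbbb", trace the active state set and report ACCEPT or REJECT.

Answer: REJECT

Derivation:
initial (ε-close {0}): {0,2,6}
'b' @ 1: {1,7}  ✓accept
'c' @ 2: {}  — dead — no transitions
rest 'bbb' ignored (set empty)
after full input: {}  (accept=1 not in)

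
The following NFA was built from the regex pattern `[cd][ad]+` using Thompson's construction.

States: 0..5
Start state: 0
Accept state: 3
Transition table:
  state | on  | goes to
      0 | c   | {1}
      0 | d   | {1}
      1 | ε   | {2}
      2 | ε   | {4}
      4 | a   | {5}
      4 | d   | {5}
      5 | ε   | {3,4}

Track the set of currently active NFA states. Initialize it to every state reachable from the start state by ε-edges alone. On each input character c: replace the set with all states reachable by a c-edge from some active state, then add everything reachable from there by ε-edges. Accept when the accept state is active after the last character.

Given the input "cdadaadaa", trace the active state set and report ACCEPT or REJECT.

Answer: ACCEPT

Steps:
S₀ = ε-closure({0}) = {0}
'c' @ 1: {1,2,4}
'd' @ 2: {3,4,5}  ✓accept
'a' @ 3: {3,4,5}  ✓accept
'd' @ 4: {3,4,5}  ✓accept
'a' @ 5: {3,4,5}  ✓accept
'a' @ 6: {3,4,5}  ✓accept
'd' @ 7: {3,4,5}  ✓accept
'a' @ 8: {3,4,5}  ✓accept
'a' @ 9: {3,4,5}  ✓accept
final: {3,4,5}; accept 3 in set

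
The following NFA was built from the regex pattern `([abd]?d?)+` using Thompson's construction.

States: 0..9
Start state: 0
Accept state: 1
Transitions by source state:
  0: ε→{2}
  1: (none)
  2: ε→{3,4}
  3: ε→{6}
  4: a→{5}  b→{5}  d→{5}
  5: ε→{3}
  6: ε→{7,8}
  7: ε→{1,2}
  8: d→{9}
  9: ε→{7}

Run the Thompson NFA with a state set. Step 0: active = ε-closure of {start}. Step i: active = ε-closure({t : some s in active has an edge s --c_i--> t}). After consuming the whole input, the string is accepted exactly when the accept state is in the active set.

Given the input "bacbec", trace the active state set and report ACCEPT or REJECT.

Answer: REJECT

Trace:
start: ε-closure({0}) = {0,1,2,3,4,6,7,8}
'b' @ 1: {1,2,3,4,5,6,7,8}  ✓accept
'a' @ 2: {1,2,3,4,5,6,7,8}  ✓accept
'c' @ 3: {}  — no active states
rest 'bec' ignored (set empty)
end set {} — state 1 not in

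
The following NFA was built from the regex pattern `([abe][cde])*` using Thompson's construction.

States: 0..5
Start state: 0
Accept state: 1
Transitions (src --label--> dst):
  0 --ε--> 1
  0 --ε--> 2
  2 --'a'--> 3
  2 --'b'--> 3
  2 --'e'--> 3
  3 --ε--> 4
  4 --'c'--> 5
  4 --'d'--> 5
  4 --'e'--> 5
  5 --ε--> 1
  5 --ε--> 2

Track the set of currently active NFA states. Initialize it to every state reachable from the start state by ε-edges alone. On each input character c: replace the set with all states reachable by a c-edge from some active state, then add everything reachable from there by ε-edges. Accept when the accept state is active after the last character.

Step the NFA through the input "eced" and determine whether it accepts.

initial (ε-close {0}): {0,1,2}
'e' @ 1: {3,4}
'c' @ 2: {1,2,5}  (accept∈set)
'e' @ 3: {3,4}
'd' @ 4: {1,2,5}  (accept∈set)
after full input: {1,2,5}  (accept=1 in)

Answer: ACCEPT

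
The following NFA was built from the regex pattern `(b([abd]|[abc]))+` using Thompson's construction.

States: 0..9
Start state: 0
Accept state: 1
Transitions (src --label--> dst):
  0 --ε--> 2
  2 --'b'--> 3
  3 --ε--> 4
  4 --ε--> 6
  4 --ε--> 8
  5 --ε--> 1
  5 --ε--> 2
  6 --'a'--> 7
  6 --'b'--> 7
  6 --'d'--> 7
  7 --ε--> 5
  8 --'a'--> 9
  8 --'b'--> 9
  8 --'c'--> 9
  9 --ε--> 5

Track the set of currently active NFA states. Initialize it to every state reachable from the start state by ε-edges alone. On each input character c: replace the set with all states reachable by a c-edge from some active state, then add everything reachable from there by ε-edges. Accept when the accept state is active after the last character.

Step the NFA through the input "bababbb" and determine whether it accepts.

Answer: REJECT

Steps:
S₀ = ε-closure({0}) = {0,2}
'b' @ 1: {3,4,6,8}
'a' @ 2: {1,2,5,7,9}  [accepting]
'b' @ 3: {3,4,6,8}
'a' @ 4: {1,2,5,7,9}  [accepting]
'b' @ 5: {3,4,6,8}
'b' @ 6: {1,2,5,7,9}  [accepting]
'b' @ 7: {3,4,6,8}
end set {3,4,6,8} — state 1 not in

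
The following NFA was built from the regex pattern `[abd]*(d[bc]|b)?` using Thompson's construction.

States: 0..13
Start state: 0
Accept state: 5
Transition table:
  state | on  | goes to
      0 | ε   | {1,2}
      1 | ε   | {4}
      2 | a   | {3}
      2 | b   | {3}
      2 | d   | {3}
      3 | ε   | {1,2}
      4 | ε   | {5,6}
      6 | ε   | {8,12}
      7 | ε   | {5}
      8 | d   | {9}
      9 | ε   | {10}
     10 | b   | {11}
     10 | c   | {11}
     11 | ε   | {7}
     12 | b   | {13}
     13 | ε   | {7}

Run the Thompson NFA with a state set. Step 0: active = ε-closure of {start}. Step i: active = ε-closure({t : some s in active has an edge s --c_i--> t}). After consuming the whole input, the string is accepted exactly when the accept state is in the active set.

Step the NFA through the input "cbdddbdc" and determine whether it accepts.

Answer: REJECT

Steps:
S₀ = ε-closure({0}) = {0,1,2,4,5,6,8,12}
'c' @ 1: {}  — state set empty
rest 'bdddbdc' ignored (set empty)
final: {}; accept 5 not in set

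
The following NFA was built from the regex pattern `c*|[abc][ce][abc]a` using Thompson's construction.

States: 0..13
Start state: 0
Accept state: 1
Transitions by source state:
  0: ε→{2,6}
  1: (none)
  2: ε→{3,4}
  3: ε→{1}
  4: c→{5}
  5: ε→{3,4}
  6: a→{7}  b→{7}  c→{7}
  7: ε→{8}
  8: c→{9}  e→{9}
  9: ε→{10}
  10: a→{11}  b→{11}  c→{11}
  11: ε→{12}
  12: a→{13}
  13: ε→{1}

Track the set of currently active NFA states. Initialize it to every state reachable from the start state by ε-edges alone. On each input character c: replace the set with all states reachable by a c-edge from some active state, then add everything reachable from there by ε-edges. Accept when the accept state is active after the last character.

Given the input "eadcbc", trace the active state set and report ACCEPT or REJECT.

start: ε-closure({0}) = {0,1,2,3,4,6}
'e' @ 1: {}  — dead — no transitions
rest 'adcbc' ignored (set empty)
final: {}; accept 1 not in set

Answer: REJECT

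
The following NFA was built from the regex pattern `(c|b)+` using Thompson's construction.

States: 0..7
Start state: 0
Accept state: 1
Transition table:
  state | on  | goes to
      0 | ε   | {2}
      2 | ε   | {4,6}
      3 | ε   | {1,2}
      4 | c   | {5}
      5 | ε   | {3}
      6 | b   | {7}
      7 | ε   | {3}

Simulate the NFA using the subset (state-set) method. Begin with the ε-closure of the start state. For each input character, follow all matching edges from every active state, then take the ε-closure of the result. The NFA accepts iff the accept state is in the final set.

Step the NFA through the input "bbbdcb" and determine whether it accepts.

Answer: REJECT

Trace:
initial (ε-close {0}): {0,2,4,6}
'b' @ 1: {1,2,3,4,6,7}  [accepting]
'b' @ 2: {1,2,3,4,6,7}  [accepting]
'b' @ 3: {1,2,3,4,6,7}  [accepting]
'd' @ 4: {}  — no active states
rest 'cb' ignored (set empty)
end set {} — state 1 not in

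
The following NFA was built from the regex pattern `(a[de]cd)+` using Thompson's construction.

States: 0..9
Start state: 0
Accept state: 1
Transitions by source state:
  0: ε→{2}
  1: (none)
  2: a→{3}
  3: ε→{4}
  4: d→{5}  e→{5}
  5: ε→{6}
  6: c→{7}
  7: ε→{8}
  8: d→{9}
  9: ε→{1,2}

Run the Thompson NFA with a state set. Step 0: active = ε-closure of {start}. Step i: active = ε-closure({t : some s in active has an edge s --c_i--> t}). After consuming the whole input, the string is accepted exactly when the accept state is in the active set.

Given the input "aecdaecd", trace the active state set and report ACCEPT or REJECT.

S₀ = ε-closure({0}) = {0,2}
'a' @ 1: {3,4}
'e' @ 2: {5,6}
'c' @ 3: {7,8}
'd' @ 4: {1,2,9}  [accepting]
'a' @ 5: {3,4}
'e' @ 6: {5,6}
'c' @ 7: {7,8}
'd' @ 8: {1,2,9}  [accepting]
final: {1,2,9}; accept 1 in set

Answer: ACCEPT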